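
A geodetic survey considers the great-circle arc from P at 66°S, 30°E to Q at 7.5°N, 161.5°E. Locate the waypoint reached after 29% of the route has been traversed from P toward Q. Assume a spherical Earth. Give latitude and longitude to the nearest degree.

Write both endpoints as unit vectors p₁, p₂ with components (cos φ cos λ, cos φ sin λ, sin φ).
The central angle between the endpoints is δ = arccos(p₁·p₂) ≈ 1.968 rad (112.7°).
Interpolate at f = 0.29 with slerp weights a = sin((1−f)δ)/sin δ ≈ 1.068, b = sin(fδ)/sin δ ≈ 0.586.
p = a·p₁ + b·p₂ ≈ (-0.174, 0.401, -0.899); φ = arcsin(p_z) ≈ -64.04°, λ = atan2(p_y, p_x) ≈ 113.49°.

≈ 64°S, 113°E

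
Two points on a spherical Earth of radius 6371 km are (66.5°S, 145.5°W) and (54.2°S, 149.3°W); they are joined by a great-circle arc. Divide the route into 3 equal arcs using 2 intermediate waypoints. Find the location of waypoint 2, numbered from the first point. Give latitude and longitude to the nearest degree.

≈ (58°S, 148°W)

The haversine formula gives a central angle δ ≈ 0.217 rad (12.4°) between the endpoints.
Interpolate at f = 2/3 with slerp weights a = sin((1−f)δ)/sin δ ≈ 0.336, b = sin(fδ)/sin δ ≈ 0.670.
p = a·p₁ + b·p₂ ≈ (-0.447, -0.276, -0.851); φ = arcsin(p_z) ≈ -58.31°, λ = atan2(p_y, p_x) ≈ -148.33°.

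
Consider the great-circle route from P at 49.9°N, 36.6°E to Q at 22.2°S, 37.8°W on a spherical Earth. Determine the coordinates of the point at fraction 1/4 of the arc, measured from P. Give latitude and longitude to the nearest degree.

≈ 36°N, 10°E

From cos δ = sin φ₁ sin φ₂ + cos φ₁ cos φ₂ cos Δλ, the central angle is δ ≈ 1.700 rad (97.4°).
Interpolate at f = 1/4 with slerp weights a = sin((1−f)δ)/sin δ ≈ 0.965, b = sin(fδ)/sin δ ≈ 0.416.
p = a·p₁ + b·p₂ ≈ (0.803, 0.135, 0.581); φ = arcsin(p_z) ≈ 35.50°, λ = atan2(p_y, p_x) ≈ 9.51°.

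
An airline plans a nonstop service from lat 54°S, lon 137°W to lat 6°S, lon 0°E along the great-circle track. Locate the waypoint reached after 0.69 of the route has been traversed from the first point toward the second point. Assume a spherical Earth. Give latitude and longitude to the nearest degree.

Write both endpoints as unit vectors p₁, p₂ with components (cos φ cos λ, cos φ sin λ, sin φ).
The central angle between the endpoints is δ = arccos(p₁·p₂) ≈ 1.921 rad (110.1°).
Interpolate at f = 0.69 with slerp weights a = sin((1−f)δ)/sin δ ≈ 0.597, b = sin(fδ)/sin δ ≈ 1.033.
p = a·p₁ + b·p₂ ≈ (0.770, -0.239, -0.591); φ = arcsin(p_z) ≈ -36.23°, λ = atan2(p_y, p_x) ≈ -17.26°.

≈ lat 36°S, lon 17°W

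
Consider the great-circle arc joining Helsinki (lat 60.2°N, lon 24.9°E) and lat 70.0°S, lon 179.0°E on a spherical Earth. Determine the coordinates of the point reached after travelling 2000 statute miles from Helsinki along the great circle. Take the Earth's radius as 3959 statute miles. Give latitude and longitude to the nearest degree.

≈ lat 35°N, lon 45°E

Write both endpoints as unit vectors p₁, p₂ with components (cos φ cos λ, cos φ sin λ, sin φ).
The central angle between the endpoints is δ = arccos(p₁·p₂) ≈ 2.889 rad (165.5°). The total great-circle distance is δ·R ≈ 2.889 × 3959 ≈ 11439 mi, so the target fraction is f = 2000/11439 ≈ 0.175.
Interpolate at f ≈ 0.175 with slerp weights a = sin((1−f)δ)/sin δ ≈ 2.752, b = sin(fδ)/sin δ ≈ 1.939.
p = a·p₁ + b·p₂ ≈ (0.578, 0.587, 0.567); φ = arcsin(p_z) ≈ 34.52°, λ = atan2(p_y, p_x) ≈ 45.48°.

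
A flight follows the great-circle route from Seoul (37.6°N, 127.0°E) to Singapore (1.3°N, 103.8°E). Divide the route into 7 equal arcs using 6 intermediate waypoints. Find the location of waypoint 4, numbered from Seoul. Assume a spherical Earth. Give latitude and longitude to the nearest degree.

≈ 17°N, 112°E

Convert each endpoint to a unit vector on the sphere (x = cos φ cos λ, y = cos φ sin λ, z = sin φ).
The central angle between the endpoints is δ = arccos(p₁·p₂) ≈ 0.735 rad (42.1°).
Interpolate at f = 4/7 with slerp weights a = sin((1−f)δ)/sin δ ≈ 0.462, b = sin(fδ)/sin δ ≈ 0.608.
p = a·p₁ + b·p₂ ≈ (-0.365, 0.883, 0.296); φ = arcsin(p_z) ≈ 17.20°, λ = atan2(p_y, p_x) ≈ 112.48°.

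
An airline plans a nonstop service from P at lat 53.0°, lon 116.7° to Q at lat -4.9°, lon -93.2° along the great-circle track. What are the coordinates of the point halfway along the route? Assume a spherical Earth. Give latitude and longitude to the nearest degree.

≈ lat 52°, lon -125°

Write both endpoints as unit vectors p₁, p₂ with components (cos φ cos λ, cos φ sin λ, sin φ).
The central angle between the endpoints is δ = arccos(p₁·p₂) ≈ 2.199 rad (126.0°).
Interpolate at f = 1/2 with slerp weights a = sin((1−f)δ)/sin δ ≈ 1.102, b = sin(fδ)/sin δ ≈ 1.102.
p = a·p₁ + b·p₂ ≈ (-0.359, -0.504, 0.786); φ = arcsin(p_z) ≈ 51.79°, λ = atan2(p_y, p_x) ≈ -125.50°.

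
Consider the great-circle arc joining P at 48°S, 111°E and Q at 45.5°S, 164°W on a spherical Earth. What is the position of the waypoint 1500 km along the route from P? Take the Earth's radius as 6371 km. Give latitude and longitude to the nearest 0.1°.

From cos δ = sin φ₁ sin φ₂ + cos φ₁ cos φ₂ cos Δλ, the central angle is δ ≈ 0.963 rad (55.2°). The total great-circle distance is δ·R ≈ 0.963 × 6371 ≈ 6136 km, so the target fraction is f = 1500/6136 ≈ 0.244.
Interpolate at f ≈ 0.244 with slerp weights a = sin((1−f)δ)/sin δ ≈ 0.810, b = sin(fδ)/sin δ ≈ 0.284.
p = a·p₁ + b·p₂ ≈ (-0.386, 0.451, -0.805); φ = arcsin(p_z) ≈ -53.59°, λ = atan2(p_y, p_x) ≈ 130.52°.

≈ 53.6°S, 130.5°E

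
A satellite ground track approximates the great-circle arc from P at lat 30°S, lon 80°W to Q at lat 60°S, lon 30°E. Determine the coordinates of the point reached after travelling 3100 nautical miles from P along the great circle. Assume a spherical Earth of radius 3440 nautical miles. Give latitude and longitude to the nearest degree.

≈ lat 64°S, lon 17°W

Write both endpoints as unit vectors p₁, p₂ with components (cos φ cos λ, cos φ sin λ, sin φ).
The central angle between the endpoints is δ = arccos(p₁·p₂) ≈ 1.282 rad (73.4°). The total great-circle distance is δ·R ≈ 1.282 × 3440 ≈ 4410 nmi, so the target fraction is f = 3100/4410 ≈ 0.703.
Interpolate at f ≈ 0.703 with slerp weights a = sin((1−f)δ)/sin δ ≈ 0.388, b = sin(fδ)/sin δ ≈ 0.818.
p = a·p₁ + b·p₂ ≈ (0.412, -0.126, -0.902); φ = arcsin(p_z) ≈ -64.45°, λ = atan2(p_y, p_x) ≈ -17.00°.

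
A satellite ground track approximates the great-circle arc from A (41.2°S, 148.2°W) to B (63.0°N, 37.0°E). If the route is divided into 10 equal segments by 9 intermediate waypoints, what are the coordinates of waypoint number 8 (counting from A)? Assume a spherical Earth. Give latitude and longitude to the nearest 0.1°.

≈ (83.1°N, 164.2°E)

Write both endpoints as unit vectors p₁, p₂ with components (cos φ cos λ, cos φ sin λ, sin φ).
The central angle between the endpoints is δ = arccos(p₁·p₂) ≈ 2.757 rad (158.0°).
Interpolate at f = 8/10 with slerp weights a = sin((1−f)δ)/sin δ ≈ 1.398, b = sin(fδ)/sin δ ≈ 2.148.
p = a·p₁ + b·p₂ ≈ (-0.115, 0.033, 0.993); φ = arcsin(p_z) ≈ 83.13°, λ = atan2(p_y, p_x) ≈ 164.20°.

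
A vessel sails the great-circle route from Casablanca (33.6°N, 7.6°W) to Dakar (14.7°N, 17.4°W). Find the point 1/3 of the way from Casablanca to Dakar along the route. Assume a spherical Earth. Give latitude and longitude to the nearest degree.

The haversine formula gives a central angle δ ≈ 0.364 rad (20.9°) between the endpoints.
Interpolate at f = 1/3 with slerp weights a = sin((1−f)δ)/sin δ ≈ 0.675, b = sin(fδ)/sin δ ≈ 0.340.
p = a·p₁ + b·p₂ ≈ (0.871, -0.173, 0.460); φ = arcsin(p_z) ≈ 27.37°, λ = atan2(p_y, p_x) ≈ -11.21°.

≈ (27°N, 11°W)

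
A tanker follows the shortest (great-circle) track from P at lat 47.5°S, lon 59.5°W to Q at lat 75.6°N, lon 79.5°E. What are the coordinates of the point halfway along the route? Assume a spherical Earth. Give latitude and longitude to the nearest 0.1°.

≈ lat 24.2°N, lon 41.0°W

Convert each endpoint to a unit vector on the sphere (x = cos φ cos λ, y = cos φ sin λ, z = sin φ).
The central angle between the endpoints is δ = arccos(p₁·p₂) ≈ 2.570 rad (147.2°).
Interpolate at f = 1/2 with slerp weights a = sin((1−f)δ)/sin δ ≈ 1.773, b = sin(fδ)/sin δ ≈ 1.773.
p = a·p₁ + b·p₂ ≈ (0.688, -0.598, 0.410); φ = arcsin(p_z) ≈ 24.21°, λ = atan2(p_y, p_x) ≈ -41.01°.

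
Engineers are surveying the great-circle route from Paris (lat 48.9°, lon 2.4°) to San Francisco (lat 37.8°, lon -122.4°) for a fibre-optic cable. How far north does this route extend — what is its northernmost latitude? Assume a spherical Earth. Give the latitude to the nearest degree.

The great circle lies in the plane with unit normal n̂ = (p₁ × p₂)/|p₁ × p₂|.
Here n̂_z ≈ -0.432; the vertex latitude is φ_max = arccos|n̂_z| ≈ 64.4°.
Check via Clairaut: cos φ_max = |cos φ₁| · sin C = cos(48.9°)·sin(41.1°) ≈ 0.432, again giving ≈ 64.4°.

≈ 64°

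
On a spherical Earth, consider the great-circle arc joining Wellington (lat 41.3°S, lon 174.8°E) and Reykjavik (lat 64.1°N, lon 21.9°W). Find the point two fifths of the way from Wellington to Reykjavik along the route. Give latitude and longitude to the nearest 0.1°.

The haversine formula gives a central angle δ ≈ 2.709 rad (155.2°) between the endpoints.
Interpolate at f = 2/5 with slerp weights a = sin((1−f)δ)/sin δ ≈ 2.383, b = sin(fδ)/sin δ ≈ 2.109.
p = a·p₁ + b·p₂ ≈ (-0.928, -0.181, 0.324); φ = arcsin(p_z) ≈ 18.94°, λ = atan2(p_y, p_x) ≈ -168.94°.

≈ lat 18.9°N, lon 168.9°W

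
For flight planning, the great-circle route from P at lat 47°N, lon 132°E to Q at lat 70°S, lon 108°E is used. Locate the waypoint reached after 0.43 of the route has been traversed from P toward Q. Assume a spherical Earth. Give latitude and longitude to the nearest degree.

≈ lat 3°S, lon 125°E

Write both endpoints as unit vectors p₁, p₂ with components (cos φ cos λ, cos φ sin λ, sin φ).
The central angle between the endpoints is δ = arccos(p₁·p₂) ≈ 2.065 rad (118.3°).
Interpolate at f = 0.43 with slerp weights a = sin((1−f)δ)/sin δ ≈ 1.049, b = sin(fδ)/sin δ ≈ 0.881.
p = a·p₁ + b·p₂ ≈ (-0.572, 0.818, -0.061); φ = arcsin(p_z) ≈ -3.49°, λ = atan2(p_y, p_x) ≈ 124.95°.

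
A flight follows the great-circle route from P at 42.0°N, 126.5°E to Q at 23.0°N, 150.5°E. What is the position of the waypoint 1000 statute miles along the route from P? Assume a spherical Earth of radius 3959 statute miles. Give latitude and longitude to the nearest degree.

≈ 33°N, 140°E

The haversine formula gives a central angle δ ≈ 0.481 rad (27.6°) between the endpoints. The total great-circle distance is δ·R ≈ 0.481 × 3959 ≈ 1906 mi, so the target fraction is f = 1000/1906 ≈ 0.525.
Interpolate at f ≈ 0.525 with slerp weights a = sin((1−f)δ)/sin δ ≈ 0.490, b = sin(fδ)/sin δ ≈ 0.540.
p = a·p₁ + b·p₂ ≈ (-0.649, 0.537, 0.539); φ = arcsin(p_z) ≈ 32.59°, λ = atan2(p_y, p_x) ≈ 140.38°.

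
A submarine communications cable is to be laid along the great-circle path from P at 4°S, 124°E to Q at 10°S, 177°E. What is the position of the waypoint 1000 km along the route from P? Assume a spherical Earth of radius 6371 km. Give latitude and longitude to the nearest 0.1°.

Write both endpoints as unit vectors p₁, p₂ with components (cos φ cos λ, cos φ sin λ, sin φ).
The central angle between the endpoints is δ = arccos(p₁·p₂) ≈ 0.923 rad (52.9°). The total great-circle distance is δ·R ≈ 0.923 × 6371 ≈ 5881 km, so the target fraction is f = 1000/5881 ≈ 0.170.
Interpolate at f ≈ 0.170 with slerp weights a = sin((1−f)δ)/sin δ ≈ 0.869, b = sin(fδ)/sin δ ≈ 0.196.
p = a·p₁ + b·p₂ ≈ (-0.678, 0.729, -0.095); φ = arcsin(p_z) ≈ -5.43°, λ = atan2(p_y, p_x) ≈ 132.91°.

≈ 5.4°S, 132.9°E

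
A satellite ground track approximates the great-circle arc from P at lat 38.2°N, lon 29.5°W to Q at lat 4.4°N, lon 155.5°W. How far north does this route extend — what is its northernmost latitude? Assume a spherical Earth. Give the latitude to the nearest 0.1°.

The great circle lies in the plane with unit normal n̂ = (p₁ × p₂)/|p₁ × p₂|.
Here n̂_z ≈ -0.696; the vertex latitude is φ_max = arccos|n̂_z| ≈ 45.9°.

≈ 45.9°N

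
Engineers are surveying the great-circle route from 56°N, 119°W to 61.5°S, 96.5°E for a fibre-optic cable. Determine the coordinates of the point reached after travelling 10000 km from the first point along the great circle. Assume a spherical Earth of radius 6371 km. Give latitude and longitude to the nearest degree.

Write both endpoints as unit vectors p₁, p₂ with components (cos φ cos λ, cos φ sin λ, sin φ).
The central angle between the endpoints is δ = arccos(p₁·p₂) ≈ 2.811 rad (161.0°). The total great-circle distance is δ·R ≈ 2.811 × 6371 ≈ 17908 km, so the target fraction is f = 10000/17908 ≈ 0.558.
Interpolate at f ≈ 0.558 with slerp weights a = sin((1−f)δ)/sin δ ≈ 2.914, b = sin(fδ)/sin δ ≈ 3.079.
p = a·p₁ + b·p₂ ≈ (-0.956, 0.035, -0.291); φ = arcsin(p_z) ≈ -16.90°, λ = atan2(p_y, p_x) ≈ 177.91°.

≈ 17°S, 178°E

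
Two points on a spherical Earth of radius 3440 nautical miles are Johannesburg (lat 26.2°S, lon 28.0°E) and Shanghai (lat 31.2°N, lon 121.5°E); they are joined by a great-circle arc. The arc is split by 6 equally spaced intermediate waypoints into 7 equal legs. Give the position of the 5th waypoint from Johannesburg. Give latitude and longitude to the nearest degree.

The haversine formula gives a central angle δ ≈ 1.850 rad (106.0°) between the endpoints.
Interpolate at f = 5/7 with slerp weights a = sin((1−f)δ)/sin δ ≈ 0.525, b = sin(fδ)/sin δ ≈ 1.008.
p = a·p₁ + b·p₂ ≈ (-0.035, 0.956, 0.291); φ = arcsin(p_z) ≈ 16.89°, λ = atan2(p_y, p_x) ≈ 92.09°.

≈ lat 17°N, lon 92°E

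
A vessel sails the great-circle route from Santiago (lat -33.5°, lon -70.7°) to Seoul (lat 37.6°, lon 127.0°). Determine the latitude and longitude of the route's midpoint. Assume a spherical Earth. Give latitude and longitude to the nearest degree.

≈ lat 13°, lon -143°

Write both endpoints as unit vectors p₁, p₂ with components (cos φ cos λ, cos φ sin λ, sin φ).
The central angle between the endpoints is δ = arccos(p₁·p₂) ≈ 2.881 rad (165.1°).
Interpolate at f = 1/2 with slerp weights a = sin((1−f)δ)/sin δ ≈ 3.844, b = sin(fδ)/sin δ ≈ 3.844.
p = a·p₁ + b·p₂ ≈ (-0.773, -0.593, 0.224); φ = arcsin(p_z) ≈ 12.93°, λ = atan2(p_y, p_x) ≈ -142.52°.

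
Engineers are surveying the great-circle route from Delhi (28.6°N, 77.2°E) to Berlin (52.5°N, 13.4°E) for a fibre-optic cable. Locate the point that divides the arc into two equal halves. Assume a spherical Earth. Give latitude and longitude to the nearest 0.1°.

Convert each endpoint to a unit vector on the sphere (x = cos φ cos λ, y = cos φ sin λ, z = sin φ).
The central angle between the endpoints is δ = arccos(p₁·p₂) ≈ 0.907 rad (52.0°).
Interpolate at f = 1/2 with slerp weights a = sin((1−f)δ)/sin δ ≈ 0.556, b = sin(fδ)/sin δ ≈ 0.556.
p = a·p₁ + b·p₂ ≈ (0.438, 0.555, 0.708); φ = arcsin(p_z) ≈ 45.04°, λ = atan2(p_y, p_x) ≈ 51.73°.

≈ 45.0°N, 51.7°E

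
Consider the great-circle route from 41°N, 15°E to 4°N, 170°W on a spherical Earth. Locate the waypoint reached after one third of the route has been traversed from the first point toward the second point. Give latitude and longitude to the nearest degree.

≈ 83°N, 64°E

Convert each endpoint to a unit vector on the sphere (x = cos φ cos λ, y = cos φ sin λ, z = sin φ).
The central angle between the endpoints is δ = arccos(p₁·p₂) ≈ 2.352 rad (134.8°).
Interpolate at f = 1/3 with slerp weights a = sin((1−f)δ)/sin δ ≈ 1.409, b = sin(fδ)/sin δ ≈ 0.995.
p = a·p₁ + b·p₂ ≈ (0.050, 0.103, 0.993); φ = arcsin(p_z) ≈ 83.44°, λ = atan2(p_y, p_x) ≈ 64.22°.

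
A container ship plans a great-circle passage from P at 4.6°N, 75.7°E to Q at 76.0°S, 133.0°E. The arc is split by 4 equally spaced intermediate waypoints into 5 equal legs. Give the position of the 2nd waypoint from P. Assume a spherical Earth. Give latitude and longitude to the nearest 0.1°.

≈ 29.4°S, 83.4°E

Convert each endpoint to a unit vector on the sphere (x = cos φ cos λ, y = cos φ sin λ, z = sin φ).
The central angle between the endpoints is δ = arccos(p₁·p₂) ≈ 1.518 rad (87.0°).
Interpolate at f = 2/5 with slerp weights a = sin((1−f)δ)/sin δ ≈ 0.791, b = sin(fδ)/sin δ ≈ 0.571.
p = a·p₁ + b·p₂ ≈ (0.101, 0.865, -0.491); φ = arcsin(p_z) ≈ -29.41°, λ = atan2(p_y, p_x) ≈ 83.37°.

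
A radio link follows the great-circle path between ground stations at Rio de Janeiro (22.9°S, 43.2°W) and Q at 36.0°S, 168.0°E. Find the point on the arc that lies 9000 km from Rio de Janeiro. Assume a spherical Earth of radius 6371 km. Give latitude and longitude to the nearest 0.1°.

≈ 60.4°S, 156.6°W

The haversine formula gives a central angle δ ≈ 1.992 rad (114.1°) between the endpoints. The total great-circle distance is δ·R ≈ 1.992 × 6371 ≈ 12690 km, so the target fraction is f = 9000/12690 ≈ 0.709.
Interpolate at f ≈ 0.709 with slerp weights a = sin((1−f)δ)/sin δ ≈ 0.600, b = sin(fδ)/sin δ ≈ 1.082.
p = a·p₁ + b·p₂ ≈ (-0.454, -0.196, -0.869); φ = arcsin(p_z) ≈ -60.39°, λ = atan2(p_y, p_x) ≈ -156.60°.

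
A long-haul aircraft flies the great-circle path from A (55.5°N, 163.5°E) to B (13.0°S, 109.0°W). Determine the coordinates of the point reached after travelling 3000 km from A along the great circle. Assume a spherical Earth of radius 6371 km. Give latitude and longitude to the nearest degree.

≈ (44°N, 158°W)

Convert each endpoint to a unit vector on the sphere (x = cos φ cos λ, y = cos φ sin λ, z = sin φ).
The central angle between the endpoints is δ = arccos(p₁·p₂) ≈ 1.733 rad (99.3°). The total great-circle distance is δ·R ≈ 1.733 × 6371 ≈ 11040 km, so the target fraction is f = 3000/11040 ≈ 0.272.
Interpolate at f ≈ 0.272 with slerp weights a = sin((1−f)δ)/sin δ ≈ 0.965, b = sin(fδ)/sin δ ≈ 0.460.
p = a·p₁ + b·p₂ ≈ (-0.670, -0.268, 0.692); φ = arcsin(p_z) ≈ 43.80°, λ = atan2(p_y, p_x) ≈ -158.18°.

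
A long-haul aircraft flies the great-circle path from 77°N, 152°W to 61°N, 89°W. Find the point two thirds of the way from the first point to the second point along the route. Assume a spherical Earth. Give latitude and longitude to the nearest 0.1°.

≈ 68.2°N, 99.7°W

Convert each endpoint to a unit vector on the sphere (x = cos φ cos λ, y = cos φ sin λ, z = sin φ).
The central angle between the endpoints is δ = arccos(p₁·p₂) ≈ 0.447 rad (25.6°).
Interpolate at f = 2/3 with slerp weights a = sin((1−f)δ)/sin δ ≈ 0.343, b = sin(fδ)/sin δ ≈ 0.679.
p = a·p₁ + b·p₂ ≈ (-0.062, -0.366, 0.929); φ = arcsin(p_z) ≈ 68.23°, λ = atan2(p_y, p_x) ≈ -99.70°.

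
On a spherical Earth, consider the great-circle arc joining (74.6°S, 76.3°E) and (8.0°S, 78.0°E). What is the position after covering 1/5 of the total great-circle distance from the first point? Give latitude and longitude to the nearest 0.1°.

Convert each endpoint to a unit vector on the sphere (x = cos φ cos λ, y = cos φ sin λ, z = sin φ).
The central angle between the endpoints is δ = arccos(p₁·p₂) ≈ 1.163 rad (66.6°).
Interpolate at f = 1/5 with slerp weights a = sin((1−f)δ)/sin δ ≈ 0.873, b = sin(fδ)/sin δ ≈ 0.251.
p = a·p₁ + b·p₂ ≈ (0.107, 0.469, -0.877); φ = arcsin(p_z) ≈ -61.28°, λ = atan2(p_y, p_x) ≈ 77.18°.

≈ (61.3°S, 77.2°E)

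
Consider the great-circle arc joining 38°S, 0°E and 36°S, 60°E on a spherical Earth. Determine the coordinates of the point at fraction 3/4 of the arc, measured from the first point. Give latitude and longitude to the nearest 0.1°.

Convert each endpoint to a unit vector on the sphere (x = cos φ cos λ, y = cos φ sin λ, z = sin φ).
The central angle between the endpoints is δ = arccos(p₁·p₂) ≈ 0.822 rad (47.1°).
Interpolate at f = 3/4 with slerp weights a = sin((1−f)δ)/sin δ ≈ 0.279, b = sin(fδ)/sin δ ≈ 0.789.
p = a·p₁ + b·p₂ ≈ (0.539, 0.553, -0.635); φ = arcsin(p_z) ≈ -39.46°, λ = atan2(p_y, p_x) ≈ 45.75°.

≈ 39.5°S, 45.7°E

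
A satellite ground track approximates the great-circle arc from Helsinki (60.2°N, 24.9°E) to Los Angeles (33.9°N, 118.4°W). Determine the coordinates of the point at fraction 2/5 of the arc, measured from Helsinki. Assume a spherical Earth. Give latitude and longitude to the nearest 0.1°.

≈ 74.3°N, 61.6°W

The haversine formula gives a central angle δ ≈ 1.417 rad (81.2°) between the endpoints.
Interpolate at f = 2/5 with slerp weights a = sin((1−f)δ)/sin δ ≈ 0.760, b = sin(fδ)/sin δ ≈ 0.543.
p = a·p₁ + b·p₂ ≈ (0.128, -0.238, 0.963); φ = arcsin(p_z) ≈ 74.34°, λ = atan2(p_y, p_x) ≈ -61.64°.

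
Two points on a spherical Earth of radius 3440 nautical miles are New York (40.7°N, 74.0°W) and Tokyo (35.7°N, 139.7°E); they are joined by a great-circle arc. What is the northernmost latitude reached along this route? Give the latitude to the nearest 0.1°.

≈ 69.8°N

The great circle lies in the plane with unit normal n̂ = (p₁ × p₂)/|p₁ × p₂|.
Here n̂_z ≈ -0.345; the vertex latitude is φ_max = arccos|n̂_z| ≈ 69.8°.
Check via Clairaut: cos φ_max = |cos φ₁| · sin C = cos(40.7°)·sin(27.0°) ≈ 0.345, again giving ≈ 69.8°.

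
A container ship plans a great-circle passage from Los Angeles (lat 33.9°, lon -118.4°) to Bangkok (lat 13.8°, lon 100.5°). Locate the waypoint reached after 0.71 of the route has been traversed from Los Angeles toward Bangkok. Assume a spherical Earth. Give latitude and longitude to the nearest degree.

The haversine formula gives a central angle δ ≈ 2.088 rad (119.6°) between the endpoints.
Interpolate at f = 0.71 with slerp weights a = sin((1−f)δ)/sin δ ≈ 0.655, b = sin(fδ)/sin δ ≈ 1.146.
p = a·p₁ + b·p₂ ≈ (-0.461, 0.616, 0.638); φ = arcsin(p_z) ≈ 39.68°, λ = atan2(p_y, p_x) ≈ 126.82°.

≈ lat 40°, lon 127°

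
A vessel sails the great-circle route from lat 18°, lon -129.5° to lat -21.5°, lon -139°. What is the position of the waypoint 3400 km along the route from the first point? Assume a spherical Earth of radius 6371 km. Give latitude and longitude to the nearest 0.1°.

Write both endpoints as unit vectors p₁, p₂ with components (cos φ cos λ, cos φ sin λ, sin φ).
The central angle between the endpoints is δ = arccos(p₁·p₂) ≈ 0.708 rad (40.6°). The total great-circle distance is δ·R ≈ 0.708 × 6371 ≈ 4512 km, so the target fraction is f = 3400/4512 ≈ 0.753.
Interpolate at f ≈ 0.753 with slerp weights a = sin((1−f)δ)/sin δ ≈ 0.267, b = sin(fδ)/sin δ ≈ 0.782.
p = a·p₁ + b·p₂ ≈ (-0.711, -0.673, -0.204); φ = arcsin(p_z) ≈ -11.78°, λ = atan2(p_y, p_x) ≈ -136.55°.

≈ lat -11.8°, lon -136.5°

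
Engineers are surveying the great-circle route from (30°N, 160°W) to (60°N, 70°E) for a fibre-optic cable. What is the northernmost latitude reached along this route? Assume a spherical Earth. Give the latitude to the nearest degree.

≈ 70°N

The great circle lies in the plane with unit normal n̂ = (p₁ × p₂)/|p₁ × p₂|.
Here n̂_z ≈ -0.336; the vertex latitude is φ_max = arccos|n̂_z| ≈ 70.4°.
Check via Clairaut: cos φ_max = |cos φ₁| · sin C = cos(30.0°)·sin(22.8°) ≈ 0.336, again giving ≈ 70.4°.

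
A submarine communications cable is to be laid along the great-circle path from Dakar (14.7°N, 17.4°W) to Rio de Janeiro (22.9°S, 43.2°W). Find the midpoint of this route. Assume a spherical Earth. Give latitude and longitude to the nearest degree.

The haversine formula gives a central angle δ ≈ 0.791 rad (45.3°) between the endpoints.
Interpolate at f = 1/2 with slerp weights a = sin((1−f)δ)/sin δ ≈ 0.542, b = sin(fδ)/sin δ ≈ 0.542.
p = a·p₁ + b·p₂ ≈ (0.864, -0.498, -0.073); φ = arcsin(p_z) ≈ -4.21°, λ = atan2(p_y, p_x) ≈ -29.98°.

≈ 4°S, 30°W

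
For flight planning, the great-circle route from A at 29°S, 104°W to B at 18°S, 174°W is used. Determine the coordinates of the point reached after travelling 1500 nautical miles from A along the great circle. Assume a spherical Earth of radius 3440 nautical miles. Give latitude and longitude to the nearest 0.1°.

≈ 29.1°S, 132.6°W

Convert each endpoint to a unit vector on the sphere (x = cos φ cos λ, y = cos φ sin λ, z = sin φ).
The central angle between the endpoints is δ = arccos(p₁·p₂) ≈ 1.122 rad (64.3°). The total great-circle distance is δ·R ≈ 1.122 × 3440 ≈ 3858 nmi, so the target fraction is f = 1500/3858 ≈ 0.389.
Interpolate at f ≈ 0.389 with slerp weights a = sin((1−f)δ)/sin δ ≈ 0.703, b = sin(fδ)/sin δ ≈ 0.469.
p = a·p₁ + b·p₂ ≈ (-0.592, -0.643, -0.486); φ = arcsin(p_z) ≈ -29.05°, λ = atan2(p_y, p_x) ≈ -132.64°.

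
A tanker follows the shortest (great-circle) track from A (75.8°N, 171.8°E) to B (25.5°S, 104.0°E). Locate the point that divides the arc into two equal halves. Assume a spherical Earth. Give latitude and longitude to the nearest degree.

≈ (28°N, 117°E)

The haversine formula gives a central angle δ ≈ 1.911 rad (109.5°) between the endpoints.
Interpolate at f = 1/2 with slerp weights a = sin((1−f)δ)/sin δ ≈ 0.866, b = sin(fδ)/sin δ ≈ 0.866.
p = a·p₁ + b·p₂ ≈ (-0.399, 0.789, 0.467); φ = arcsin(p_z) ≈ 27.83°, λ = atan2(p_y, p_x) ≈ 116.85°.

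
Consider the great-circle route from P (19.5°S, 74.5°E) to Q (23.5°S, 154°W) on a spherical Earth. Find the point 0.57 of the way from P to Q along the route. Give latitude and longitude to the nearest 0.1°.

The haversine formula gives a central angle δ ≈ 2.026 rad (116.1°) between the endpoints.
Interpolate at f = 0.57 with slerp weights a = sin((1−f)δ)/sin δ ≈ 0.852, b = sin(fδ)/sin δ ≈ 1.018.
p = a·p₁ + b·p₂ ≈ (-0.625, 0.364, -0.690); φ = arcsin(p_z) ≈ -43.67°, λ = atan2(p_y, p_x) ≈ 149.75°.

≈ (43.7°S, 149.8°E)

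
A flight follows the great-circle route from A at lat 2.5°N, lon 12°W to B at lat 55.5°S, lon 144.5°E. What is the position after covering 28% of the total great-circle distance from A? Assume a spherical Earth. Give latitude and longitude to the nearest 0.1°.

From cos δ = sin φ₁ sin φ₂ + cos φ₁ cos φ₂ cos Δλ, the central angle is δ ≈ 2.159 rad (123.7°).
Interpolate at f = 0.28 with slerp weights a = sin((1−f)δ)/sin δ ≈ 1.202, b = sin(fδ)/sin δ ≈ 0.683.
p = a·p₁ + b·p₂ ≈ (0.859, -0.025, -0.511); φ = arcsin(p_z) ≈ -30.70°, λ = atan2(p_y, p_x) ≈ -1.66°.

≈ lat 30.7°S, lon 1.7°W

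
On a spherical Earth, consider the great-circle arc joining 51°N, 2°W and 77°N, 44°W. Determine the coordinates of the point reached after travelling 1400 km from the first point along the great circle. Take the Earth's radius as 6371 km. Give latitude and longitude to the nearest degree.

≈ 63°N, 10°W

From cos δ = sin φ₁ sin φ₂ + cos φ₁ cos φ₂ cos Δλ, the central angle is δ ≈ 0.531 rad (30.4°). The total great-circle distance is δ·R ≈ 0.531 × 6371 ≈ 3381 km, so the target fraction is f = 1400/3381 ≈ 0.414.
Interpolate at f ≈ 0.414 with slerp weights a = sin((1−f)δ)/sin δ ≈ 0.605, b = sin(fδ)/sin δ ≈ 0.431.
p = a·p₁ + b·p₂ ≈ (0.450, -0.081, 0.889); φ = arcsin(p_z) ≈ 62.80°, λ = atan2(p_y, p_x) ≈ -10.15°.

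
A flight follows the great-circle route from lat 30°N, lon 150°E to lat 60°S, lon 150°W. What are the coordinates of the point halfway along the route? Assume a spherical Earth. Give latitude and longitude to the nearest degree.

From cos δ = sin φ₁ sin φ₂ + cos φ₁ cos φ₂ cos Δλ, the central angle is δ ≈ 1.789 rad (102.5°).
Interpolate at f = 1/2 with slerp weights a = sin((1−f)δ)/sin δ ≈ 0.799, b = sin(fδ)/sin δ ≈ 0.799.
p = a·p₁ + b·p₂ ≈ (-0.945, 0.146, -0.292); φ = arcsin(p_z) ≈ -17.00°, λ = atan2(p_y, p_x) ≈ 171.21°.

≈ lat 17°S, lon 171°E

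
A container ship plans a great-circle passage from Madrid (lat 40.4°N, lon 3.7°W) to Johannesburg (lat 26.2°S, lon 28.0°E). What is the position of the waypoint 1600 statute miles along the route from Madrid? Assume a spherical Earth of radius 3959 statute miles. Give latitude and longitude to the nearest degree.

Convert each endpoint to a unit vector on the sphere (x = cos φ cos λ, y = cos φ sin λ, z = sin φ).
The central angle between the endpoints is δ = arccos(p₁·p₂) ≈ 1.271 rad (72.8°). The total great-circle distance is δ·R ≈ 1.271 × 3959 ≈ 5032 mi, so the target fraction is f = 1600/5032 ≈ 0.318.
Interpolate at f ≈ 0.318 with slerp weights a = sin((1−f)δ)/sin δ ≈ 0.798, b = sin(fδ)/sin δ ≈ 0.412.
p = a·p₁ + b·p₂ ≈ (0.932, 0.134, 0.335); φ = arcsin(p_z) ≈ 19.60°, λ = atan2(p_y, p_x) ≈ 8.19°.

≈ lat 20°N, lon 8°E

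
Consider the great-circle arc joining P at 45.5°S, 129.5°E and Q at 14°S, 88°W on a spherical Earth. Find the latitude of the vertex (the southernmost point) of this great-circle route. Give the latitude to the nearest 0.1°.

The great circle lies in the plane with unit normal n̂ = (p₁ × p₂)/|p₁ × p₂|.
Here n̂_z ≈ +0.445; the vertex latitude is φ_max = arccos|n̂_z| ≈ 63.6°.

≈ 63.6°S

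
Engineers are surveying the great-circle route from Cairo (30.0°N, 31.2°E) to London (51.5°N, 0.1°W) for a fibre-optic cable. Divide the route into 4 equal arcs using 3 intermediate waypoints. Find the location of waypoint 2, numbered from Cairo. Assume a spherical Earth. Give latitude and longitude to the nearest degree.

≈ (42°N, 18°E)

Convert each endpoint to a unit vector on the sphere (x = cos φ cos λ, y = cos φ sin λ, z = sin φ).
The central angle between the endpoints is δ = arccos(p₁·p₂) ≈ 0.551 rad (31.6°).
Interpolate at f = 2/4 with slerp weights a = sin((1−f)δ)/sin δ ≈ 0.520, b = sin(fδ)/sin δ ≈ 0.520.
p = a·p₁ + b·p₂ ≈ (0.708, 0.233, 0.666); φ = arcsin(p_z) ≈ 41.79°, λ = atan2(p_y, p_x) ≈ 18.17°.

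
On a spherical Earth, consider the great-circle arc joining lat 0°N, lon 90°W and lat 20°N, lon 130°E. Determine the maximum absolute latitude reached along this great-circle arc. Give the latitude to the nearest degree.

The great circle lies in the plane with unit normal n̂ = (p₁ × p₂)/|p₁ × p₂|.
Here n̂_z ≈ -0.870; the vertex latitude is φ_max = arccos|n̂_z| ≈ 29.5°.

≈ 30°N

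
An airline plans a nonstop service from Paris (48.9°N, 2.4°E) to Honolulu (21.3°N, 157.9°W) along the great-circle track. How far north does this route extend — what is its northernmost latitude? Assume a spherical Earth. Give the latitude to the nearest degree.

The great circle lies in the plane with unit normal n̂ = (p₁ × p₂)/|p₁ × p₂|.
Here n̂_z ≈ -0.217; the vertex latitude is φ_max = arccos|n̂_z| ≈ 77.5°.

≈ 77°N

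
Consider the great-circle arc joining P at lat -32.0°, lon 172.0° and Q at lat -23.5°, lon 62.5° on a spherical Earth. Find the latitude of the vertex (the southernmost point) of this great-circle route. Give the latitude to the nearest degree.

The great circle lies in the plane with unit normal n̂ = (p₁ × p₂)/|p₁ × p₂|.
Here n̂_z ≈ -0.734; the vertex latitude is φ_max = arccos|n̂_z| ≈ 42.8°.
Check via Clairaut: cos φ_max = |cos φ₁| · sin C = cos(32.0°)·sin(120.1°) ≈ 0.734, again giving ≈ 42.8°.

≈ -43°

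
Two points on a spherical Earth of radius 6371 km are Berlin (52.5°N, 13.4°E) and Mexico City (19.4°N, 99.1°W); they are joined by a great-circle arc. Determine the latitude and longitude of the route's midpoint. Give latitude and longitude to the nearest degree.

≈ (51°N, 61°W)

Write both endpoints as unit vectors p₁, p₂ with components (cos φ cos λ, cos φ sin λ, sin φ).
The central angle between the endpoints is δ = arccos(p₁·p₂) ≈ 1.527 rad (87.5°).
Interpolate at f = 1/2 with slerp weights a = sin((1−f)δ)/sin δ ≈ 0.692, b = sin(fδ)/sin δ ≈ 0.692.
p = a·p₁ + b·p₂ ≈ (0.307, -0.547, 0.779); φ = arcsin(p_z) ≈ 51.17°, λ = atan2(p_y, p_x) ≈ -60.73°.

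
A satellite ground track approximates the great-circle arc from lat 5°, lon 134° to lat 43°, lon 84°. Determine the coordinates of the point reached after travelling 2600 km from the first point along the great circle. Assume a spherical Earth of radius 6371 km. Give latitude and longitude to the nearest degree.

Write both endpoints as unit vectors p₁, p₂ with components (cos φ cos λ, cos φ sin λ, sin φ).
The central angle between the endpoints is δ = arccos(p₁·p₂) ≈ 1.015 rad (58.1°). The total great-circle distance is δ·R ≈ 1.015 × 6371 ≈ 6466 km, so the target fraction is f = 2600/6466 ≈ 0.402.
Interpolate at f ≈ 0.402 with slerp weights a = sin((1−f)δ)/sin δ ≈ 0.671, b = sin(fδ)/sin δ ≈ 0.467.
p = a·p₁ + b·p₂ ≈ (-0.429, 0.821, 0.377); φ = arcsin(p_z) ≈ 22.16°, λ = atan2(p_y, p_x) ≈ 117.58°.

≈ lat 22°, lon 118°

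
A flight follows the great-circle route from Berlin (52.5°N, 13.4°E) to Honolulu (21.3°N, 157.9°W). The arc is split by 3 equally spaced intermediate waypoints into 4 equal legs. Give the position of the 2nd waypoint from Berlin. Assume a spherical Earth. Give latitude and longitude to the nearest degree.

≈ 74°N, 142°W

From cos δ = sin φ₁ sin φ₂ + cos φ₁ cos φ₂ cos Δλ, the central angle is δ ≈ 1.847 rad (105.8°).
Interpolate at f = 2/4 with slerp weights a = sin((1−f)δ)/sin δ ≈ 0.829, b = sin(fδ)/sin δ ≈ 0.829.
p = a·p₁ + b·p₂ ≈ (-0.225, -0.174, 0.959); φ = arcsin(p_z) ≈ 73.50°, λ = atan2(p_y, p_x) ≈ -142.31°.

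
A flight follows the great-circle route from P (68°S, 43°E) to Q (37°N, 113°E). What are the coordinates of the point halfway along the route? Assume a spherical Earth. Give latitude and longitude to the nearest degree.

Convert each endpoint to a unit vector on the sphere (x = cos φ cos λ, y = cos φ sin λ, z = sin φ).
The central angle between the endpoints is δ = arccos(p₁·p₂) ≈ 2.044 rad (117.1°).
Interpolate at f = 1/2 with slerp weights a = sin((1−f)δ)/sin δ ≈ 0.958, b = sin(fδ)/sin δ ≈ 0.958.
p = a·p₁ + b·p₂ ≈ (-0.036, 0.949, -0.312); φ = arcsin(p_z) ≈ -18.17°, λ = atan2(p_y, p_x) ≈ 92.20°.

≈ (18°S, 92°E)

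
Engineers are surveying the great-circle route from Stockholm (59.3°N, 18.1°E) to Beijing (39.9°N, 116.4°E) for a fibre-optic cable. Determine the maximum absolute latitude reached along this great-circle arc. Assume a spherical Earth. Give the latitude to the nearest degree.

The great circle lies in the plane with unit normal n̂ = (p₁ × p₂)/|p₁ × p₂|.
Here n̂_z ≈ +0.446; the vertex latitude is φ_max = arccos|n̂_z| ≈ 63.5°.

≈ 64°N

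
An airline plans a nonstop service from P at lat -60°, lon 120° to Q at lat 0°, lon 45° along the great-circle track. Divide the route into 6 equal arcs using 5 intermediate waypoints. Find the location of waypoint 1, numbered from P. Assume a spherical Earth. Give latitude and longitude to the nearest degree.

≈ lat -55°, lon 96°

The haversine formula gives a central angle δ ≈ 1.441 rad (82.6°) between the endpoints.
Interpolate at f = 1/6 with slerp weights a = sin((1−f)δ)/sin δ ≈ 0.940, b = sin(fδ)/sin δ ≈ 0.240.
p = a·p₁ + b·p₂ ≈ (-0.065, 0.577, -0.814); φ = arcsin(p_z) ≈ -54.52°, λ = atan2(p_y, p_x) ≈ 96.47°.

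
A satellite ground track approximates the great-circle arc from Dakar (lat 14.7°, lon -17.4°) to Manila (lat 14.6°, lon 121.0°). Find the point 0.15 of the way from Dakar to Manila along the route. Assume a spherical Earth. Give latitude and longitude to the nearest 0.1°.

≈ lat 24.7°, lon 0.3°

Convert each endpoint to a unit vector on the sphere (x = cos φ cos λ, y = cos φ sin λ, z = sin φ).
The central angle between the endpoints is δ = arccos(p₁·p₂) ≈ 2.260 rad (129.5°).
Interpolate at f = 0.15 with slerp weights a = sin((1−f)δ)/sin δ ≈ 1.217, b = sin(fδ)/sin δ ≈ 0.431.
p = a·p₁ + b·p₂ ≈ (0.909, 0.005, 0.417); φ = arcsin(p_z) ≈ 24.68°, λ = atan2(p_y, p_x) ≈ 0.34°.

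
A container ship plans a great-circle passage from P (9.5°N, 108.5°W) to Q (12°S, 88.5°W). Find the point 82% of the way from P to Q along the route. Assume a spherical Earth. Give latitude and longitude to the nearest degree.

≈ (8°S, 92°W)

Convert each endpoint to a unit vector on the sphere (x = cos φ cos λ, y = cos φ sin λ, z = sin φ).
The central angle between the endpoints is δ = arccos(p₁·p₂) ≈ 0.511 rad (29.3°).
Interpolate at f = 0.82 with slerp weights a = sin((1−f)δ)/sin δ ≈ 0.188, b = sin(fδ)/sin δ ≈ 0.832.
p = a·p₁ + b·p₂ ≈ (-0.037, -0.989, -0.142); φ = arcsin(p_z) ≈ -8.16°, λ = atan2(p_y, p_x) ≈ -92.17°.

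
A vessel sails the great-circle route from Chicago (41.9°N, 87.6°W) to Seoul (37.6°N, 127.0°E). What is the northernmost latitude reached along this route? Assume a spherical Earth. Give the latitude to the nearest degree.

≈ 70°N

The great circle lies in the plane with unit normal n̂ = (p₁ × p₂)/|p₁ × p₂|.
Here n̂_z ≈ -0.336; the vertex latitude is φ_max = arccos|n̂_z| ≈ 70.4°.
Check via Clairaut: cos φ_max = |cos φ₁| · sin C = cos(41.9°)·sin(26.8°) ≈ 0.336, again giving ≈ 70.4°.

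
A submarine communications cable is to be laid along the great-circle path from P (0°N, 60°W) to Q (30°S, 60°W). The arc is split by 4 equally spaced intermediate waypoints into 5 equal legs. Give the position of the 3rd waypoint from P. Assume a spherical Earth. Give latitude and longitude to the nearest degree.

Convert each endpoint to a unit vector on the sphere (x = cos φ cos λ, y = cos φ sin λ, z = sin φ).
The central angle between the endpoints is δ = arccos(p₁·p₂) ≈ 0.524 rad (30.0°).
Interpolate at f = 3/5 with slerp weights a = sin((1−f)δ)/sin δ ≈ 0.416, b = sin(fδ)/sin δ ≈ 0.618.
p = a·p₁ + b·p₂ ≈ (0.476, -0.824, -0.309); φ = arcsin(p_z) ≈ -18.00°, λ = atan2(p_y, p_x) ≈ -60.00°.

≈ (18°S, 60°W)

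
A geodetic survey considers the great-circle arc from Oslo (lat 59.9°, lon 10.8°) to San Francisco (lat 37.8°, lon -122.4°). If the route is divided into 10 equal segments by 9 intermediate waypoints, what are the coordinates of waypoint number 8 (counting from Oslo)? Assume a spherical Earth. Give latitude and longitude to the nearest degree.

Convert each endpoint to a unit vector on the sphere (x = cos φ cos λ, y = cos φ sin λ, z = sin φ).
The central angle between the endpoints is δ = arccos(p₁·p₂) ≈ 1.309 rad (75.0°).
Interpolate at f = 8/10 with slerp weights a = sin((1−f)δ)/sin δ ≈ 0.268, b = sin(fδ)/sin δ ≈ 0.897.
p = a·p₁ + b·p₂ ≈ (-0.248, -0.573, 0.781); φ = arcsin(p_z) ≈ 51.38°, λ = atan2(p_y, p_x) ≈ -113.37°.

≈ lat 51°, lon -113°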